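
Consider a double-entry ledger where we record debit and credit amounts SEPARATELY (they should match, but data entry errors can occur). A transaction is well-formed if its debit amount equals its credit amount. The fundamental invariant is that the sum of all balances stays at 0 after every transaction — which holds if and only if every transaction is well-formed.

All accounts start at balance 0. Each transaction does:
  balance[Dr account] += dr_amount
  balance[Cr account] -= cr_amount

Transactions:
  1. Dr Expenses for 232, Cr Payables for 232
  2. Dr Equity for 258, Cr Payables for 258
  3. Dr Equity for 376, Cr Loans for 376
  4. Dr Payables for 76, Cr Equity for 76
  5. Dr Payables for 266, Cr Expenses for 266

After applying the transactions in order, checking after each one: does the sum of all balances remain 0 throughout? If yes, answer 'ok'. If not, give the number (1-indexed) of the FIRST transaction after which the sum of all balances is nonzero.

After txn 1: dr=232 cr=232 sum_balances=0
After txn 2: dr=258 cr=258 sum_balances=0
After txn 3: dr=376 cr=376 sum_balances=0
After txn 4: dr=76 cr=76 sum_balances=0
After txn 5: dr=266 cr=266 sum_balances=0

Answer: ok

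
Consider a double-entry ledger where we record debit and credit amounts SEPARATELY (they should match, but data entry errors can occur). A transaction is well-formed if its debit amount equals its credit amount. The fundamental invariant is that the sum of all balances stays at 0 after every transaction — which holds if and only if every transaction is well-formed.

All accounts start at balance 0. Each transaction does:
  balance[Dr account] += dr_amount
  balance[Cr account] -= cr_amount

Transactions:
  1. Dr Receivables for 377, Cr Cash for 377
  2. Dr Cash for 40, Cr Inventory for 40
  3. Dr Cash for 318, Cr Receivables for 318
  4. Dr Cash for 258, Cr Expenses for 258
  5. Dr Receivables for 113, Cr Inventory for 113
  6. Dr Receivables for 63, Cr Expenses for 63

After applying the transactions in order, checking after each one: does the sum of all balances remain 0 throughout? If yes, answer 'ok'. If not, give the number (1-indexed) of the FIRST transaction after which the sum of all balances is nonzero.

Answer: ok

Derivation:
After txn 1: dr=377 cr=377 sum_balances=0
After txn 2: dr=40 cr=40 sum_balances=0
After txn 3: dr=318 cr=318 sum_balances=0
After txn 4: dr=258 cr=258 sum_balances=0
After txn 5: dr=113 cr=113 sum_balances=0
After txn 6: dr=63 cr=63 sum_balances=0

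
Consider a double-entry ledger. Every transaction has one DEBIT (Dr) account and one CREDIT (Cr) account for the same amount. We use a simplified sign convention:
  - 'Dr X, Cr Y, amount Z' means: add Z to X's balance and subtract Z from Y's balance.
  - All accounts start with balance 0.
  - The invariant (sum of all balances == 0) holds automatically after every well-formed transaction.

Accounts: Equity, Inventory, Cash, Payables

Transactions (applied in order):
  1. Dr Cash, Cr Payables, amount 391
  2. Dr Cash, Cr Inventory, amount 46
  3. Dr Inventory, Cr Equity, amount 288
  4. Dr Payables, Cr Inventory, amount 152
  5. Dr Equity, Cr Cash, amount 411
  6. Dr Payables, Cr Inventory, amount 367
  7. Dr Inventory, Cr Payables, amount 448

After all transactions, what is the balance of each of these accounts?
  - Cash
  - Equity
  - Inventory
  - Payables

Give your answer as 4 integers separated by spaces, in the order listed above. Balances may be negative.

Answer: 26 123 171 -320

Derivation:
After txn 1 (Dr Cash, Cr Payables, amount 391): Cash=391 Payables=-391
After txn 2 (Dr Cash, Cr Inventory, amount 46): Cash=437 Inventory=-46 Payables=-391
After txn 3 (Dr Inventory, Cr Equity, amount 288): Cash=437 Equity=-288 Inventory=242 Payables=-391
After txn 4 (Dr Payables, Cr Inventory, amount 152): Cash=437 Equity=-288 Inventory=90 Payables=-239
After txn 5 (Dr Equity, Cr Cash, amount 411): Cash=26 Equity=123 Inventory=90 Payables=-239
After txn 6 (Dr Payables, Cr Inventory, amount 367): Cash=26 Equity=123 Inventory=-277 Payables=128
After txn 7 (Dr Inventory, Cr Payables, amount 448): Cash=26 Equity=123 Inventory=171 Payables=-320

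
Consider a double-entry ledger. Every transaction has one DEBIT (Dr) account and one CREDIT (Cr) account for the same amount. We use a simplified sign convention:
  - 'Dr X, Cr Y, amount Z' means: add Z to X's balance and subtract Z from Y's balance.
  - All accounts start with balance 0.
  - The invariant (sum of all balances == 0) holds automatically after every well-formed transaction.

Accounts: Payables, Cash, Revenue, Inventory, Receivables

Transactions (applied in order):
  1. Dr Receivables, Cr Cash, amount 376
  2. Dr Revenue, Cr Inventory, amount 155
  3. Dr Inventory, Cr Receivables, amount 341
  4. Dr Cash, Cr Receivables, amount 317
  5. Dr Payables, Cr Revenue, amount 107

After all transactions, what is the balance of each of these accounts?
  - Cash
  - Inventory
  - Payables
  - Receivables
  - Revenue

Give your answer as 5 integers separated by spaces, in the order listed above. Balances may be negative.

Answer: -59 186 107 -282 48

Derivation:
After txn 1 (Dr Receivables, Cr Cash, amount 376): Cash=-376 Receivables=376
After txn 2 (Dr Revenue, Cr Inventory, amount 155): Cash=-376 Inventory=-155 Receivables=376 Revenue=155
After txn 3 (Dr Inventory, Cr Receivables, amount 341): Cash=-376 Inventory=186 Receivables=35 Revenue=155
After txn 4 (Dr Cash, Cr Receivables, amount 317): Cash=-59 Inventory=186 Receivables=-282 Revenue=155
After txn 5 (Dr Payables, Cr Revenue, amount 107): Cash=-59 Inventory=186 Payables=107 Receivables=-282 Revenue=48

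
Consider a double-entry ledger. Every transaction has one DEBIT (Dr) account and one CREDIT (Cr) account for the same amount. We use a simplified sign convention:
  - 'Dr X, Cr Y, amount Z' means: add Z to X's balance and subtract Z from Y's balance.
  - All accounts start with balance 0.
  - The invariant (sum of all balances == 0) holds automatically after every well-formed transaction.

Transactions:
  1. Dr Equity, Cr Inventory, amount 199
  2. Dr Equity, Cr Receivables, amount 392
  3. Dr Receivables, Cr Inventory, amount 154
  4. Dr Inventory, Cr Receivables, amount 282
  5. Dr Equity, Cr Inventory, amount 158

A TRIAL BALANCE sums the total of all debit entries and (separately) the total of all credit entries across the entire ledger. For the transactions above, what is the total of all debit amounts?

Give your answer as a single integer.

Answer: 1185

Derivation:
Txn 1: debit+=199
Txn 2: debit+=392
Txn 3: debit+=154
Txn 4: debit+=282
Txn 5: debit+=158
Total debits = 1185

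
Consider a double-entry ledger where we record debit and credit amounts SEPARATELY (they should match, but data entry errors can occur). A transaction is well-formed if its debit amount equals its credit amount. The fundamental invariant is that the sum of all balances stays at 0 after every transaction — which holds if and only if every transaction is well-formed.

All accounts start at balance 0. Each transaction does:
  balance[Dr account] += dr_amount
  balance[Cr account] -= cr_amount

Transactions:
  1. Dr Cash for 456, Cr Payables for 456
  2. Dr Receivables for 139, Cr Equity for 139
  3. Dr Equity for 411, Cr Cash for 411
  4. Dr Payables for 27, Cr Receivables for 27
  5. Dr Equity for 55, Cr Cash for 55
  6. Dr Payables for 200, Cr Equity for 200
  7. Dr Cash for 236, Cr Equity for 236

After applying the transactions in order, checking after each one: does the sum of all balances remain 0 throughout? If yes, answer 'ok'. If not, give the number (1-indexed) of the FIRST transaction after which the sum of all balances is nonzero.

Answer: ok

Derivation:
After txn 1: dr=456 cr=456 sum_balances=0
After txn 2: dr=139 cr=139 sum_balances=0
After txn 3: dr=411 cr=411 sum_balances=0
After txn 4: dr=27 cr=27 sum_balances=0
After txn 5: dr=55 cr=55 sum_balances=0
After txn 6: dr=200 cr=200 sum_balances=0
After txn 7: dr=236 cr=236 sum_balances=0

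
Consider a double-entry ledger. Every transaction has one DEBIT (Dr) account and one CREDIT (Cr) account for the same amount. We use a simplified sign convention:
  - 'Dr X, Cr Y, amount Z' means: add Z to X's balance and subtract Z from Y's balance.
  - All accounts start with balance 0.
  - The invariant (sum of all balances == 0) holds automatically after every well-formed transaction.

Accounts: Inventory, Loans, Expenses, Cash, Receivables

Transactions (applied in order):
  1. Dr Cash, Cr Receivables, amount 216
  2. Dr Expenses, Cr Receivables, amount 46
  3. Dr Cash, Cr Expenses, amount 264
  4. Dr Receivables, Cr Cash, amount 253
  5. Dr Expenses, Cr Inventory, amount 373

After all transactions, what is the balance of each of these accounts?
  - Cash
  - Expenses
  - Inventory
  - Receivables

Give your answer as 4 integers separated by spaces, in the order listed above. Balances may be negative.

After txn 1 (Dr Cash, Cr Receivables, amount 216): Cash=216 Receivables=-216
After txn 2 (Dr Expenses, Cr Receivables, amount 46): Cash=216 Expenses=46 Receivables=-262
After txn 3 (Dr Cash, Cr Expenses, amount 264): Cash=480 Expenses=-218 Receivables=-262
After txn 4 (Dr Receivables, Cr Cash, amount 253): Cash=227 Expenses=-218 Receivables=-9
After txn 5 (Dr Expenses, Cr Inventory, amount 373): Cash=227 Expenses=155 Inventory=-373 Receivables=-9

Answer: 227 155 -373 -9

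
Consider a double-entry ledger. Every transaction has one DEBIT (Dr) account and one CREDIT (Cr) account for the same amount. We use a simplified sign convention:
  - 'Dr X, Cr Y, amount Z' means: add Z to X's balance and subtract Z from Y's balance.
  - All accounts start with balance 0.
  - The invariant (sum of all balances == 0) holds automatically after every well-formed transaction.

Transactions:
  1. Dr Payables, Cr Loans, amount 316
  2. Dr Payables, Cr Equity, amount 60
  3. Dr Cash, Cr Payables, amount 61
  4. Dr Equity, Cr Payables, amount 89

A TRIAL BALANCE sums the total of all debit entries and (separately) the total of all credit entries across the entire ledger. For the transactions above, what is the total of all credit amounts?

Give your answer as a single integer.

Answer: 526

Derivation:
Txn 1: credit+=316
Txn 2: credit+=60
Txn 3: credit+=61
Txn 4: credit+=89
Total credits = 526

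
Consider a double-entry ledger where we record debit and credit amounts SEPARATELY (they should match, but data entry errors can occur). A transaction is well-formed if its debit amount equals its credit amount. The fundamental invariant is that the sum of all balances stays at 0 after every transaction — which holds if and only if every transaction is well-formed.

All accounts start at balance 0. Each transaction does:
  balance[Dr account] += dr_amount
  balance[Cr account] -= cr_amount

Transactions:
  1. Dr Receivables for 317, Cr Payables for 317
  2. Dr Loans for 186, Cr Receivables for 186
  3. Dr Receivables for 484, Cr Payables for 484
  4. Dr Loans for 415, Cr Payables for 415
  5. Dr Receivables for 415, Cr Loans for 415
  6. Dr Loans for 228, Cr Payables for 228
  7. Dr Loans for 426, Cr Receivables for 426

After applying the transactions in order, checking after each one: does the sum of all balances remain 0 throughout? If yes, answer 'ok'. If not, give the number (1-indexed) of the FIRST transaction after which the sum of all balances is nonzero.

After txn 1: dr=317 cr=317 sum_balances=0
After txn 2: dr=186 cr=186 sum_balances=0
After txn 3: dr=484 cr=484 sum_balances=0
After txn 4: dr=415 cr=415 sum_balances=0
After txn 5: dr=415 cr=415 sum_balances=0
After txn 6: dr=228 cr=228 sum_balances=0
After txn 7: dr=426 cr=426 sum_balances=0

Answer: ok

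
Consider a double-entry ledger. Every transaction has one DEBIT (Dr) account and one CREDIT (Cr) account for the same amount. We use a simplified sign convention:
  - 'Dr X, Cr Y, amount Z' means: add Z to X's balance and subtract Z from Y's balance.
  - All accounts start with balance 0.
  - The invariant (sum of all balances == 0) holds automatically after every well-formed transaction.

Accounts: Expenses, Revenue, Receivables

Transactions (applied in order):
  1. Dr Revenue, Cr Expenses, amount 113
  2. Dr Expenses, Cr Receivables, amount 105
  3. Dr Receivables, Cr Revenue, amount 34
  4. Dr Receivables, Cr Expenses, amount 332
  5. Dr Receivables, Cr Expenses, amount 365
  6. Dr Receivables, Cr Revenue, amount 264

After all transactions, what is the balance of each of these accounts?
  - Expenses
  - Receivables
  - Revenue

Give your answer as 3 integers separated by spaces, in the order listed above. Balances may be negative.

After txn 1 (Dr Revenue, Cr Expenses, amount 113): Expenses=-113 Revenue=113
After txn 2 (Dr Expenses, Cr Receivables, amount 105): Expenses=-8 Receivables=-105 Revenue=113
After txn 3 (Dr Receivables, Cr Revenue, amount 34): Expenses=-8 Receivables=-71 Revenue=79
After txn 4 (Dr Receivables, Cr Expenses, amount 332): Expenses=-340 Receivables=261 Revenue=79
After txn 5 (Dr Receivables, Cr Expenses, amount 365): Expenses=-705 Receivables=626 Revenue=79
After txn 6 (Dr Receivables, Cr Revenue, amount 264): Expenses=-705 Receivables=890 Revenue=-185

Answer: -705 890 -185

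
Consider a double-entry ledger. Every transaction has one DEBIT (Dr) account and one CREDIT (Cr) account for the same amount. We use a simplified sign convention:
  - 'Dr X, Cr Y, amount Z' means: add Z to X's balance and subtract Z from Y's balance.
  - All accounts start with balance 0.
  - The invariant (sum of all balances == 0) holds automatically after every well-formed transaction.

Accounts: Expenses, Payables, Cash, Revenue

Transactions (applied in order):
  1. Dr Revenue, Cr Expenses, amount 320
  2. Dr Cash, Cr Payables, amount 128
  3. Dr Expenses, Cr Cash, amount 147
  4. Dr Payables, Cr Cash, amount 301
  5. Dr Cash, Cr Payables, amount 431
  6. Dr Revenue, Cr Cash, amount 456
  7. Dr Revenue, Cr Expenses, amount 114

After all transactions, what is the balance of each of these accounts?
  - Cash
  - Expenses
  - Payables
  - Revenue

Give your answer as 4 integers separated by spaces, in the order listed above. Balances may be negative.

After txn 1 (Dr Revenue, Cr Expenses, amount 320): Expenses=-320 Revenue=320
After txn 2 (Dr Cash, Cr Payables, amount 128): Cash=128 Expenses=-320 Payables=-128 Revenue=320
After txn 3 (Dr Expenses, Cr Cash, amount 147): Cash=-19 Expenses=-173 Payables=-128 Revenue=320
After txn 4 (Dr Payables, Cr Cash, amount 301): Cash=-320 Expenses=-173 Payables=173 Revenue=320
After txn 5 (Dr Cash, Cr Payables, amount 431): Cash=111 Expenses=-173 Payables=-258 Revenue=320
After txn 6 (Dr Revenue, Cr Cash, amount 456): Cash=-345 Expenses=-173 Payables=-258 Revenue=776
After txn 7 (Dr Revenue, Cr Expenses, amount 114): Cash=-345 Expenses=-287 Payables=-258 Revenue=890

Answer: -345 -287 -258 890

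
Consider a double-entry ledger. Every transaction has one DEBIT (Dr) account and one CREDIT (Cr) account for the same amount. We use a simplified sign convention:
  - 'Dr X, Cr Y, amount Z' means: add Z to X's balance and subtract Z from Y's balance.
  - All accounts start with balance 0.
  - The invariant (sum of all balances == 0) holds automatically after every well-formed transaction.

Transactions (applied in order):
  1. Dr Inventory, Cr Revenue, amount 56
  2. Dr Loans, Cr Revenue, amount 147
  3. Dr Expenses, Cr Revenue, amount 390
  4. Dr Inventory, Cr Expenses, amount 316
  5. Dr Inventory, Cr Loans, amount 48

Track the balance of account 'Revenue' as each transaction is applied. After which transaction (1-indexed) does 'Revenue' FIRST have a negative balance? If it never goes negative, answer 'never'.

Answer: 1

Derivation:
After txn 1: Revenue=-56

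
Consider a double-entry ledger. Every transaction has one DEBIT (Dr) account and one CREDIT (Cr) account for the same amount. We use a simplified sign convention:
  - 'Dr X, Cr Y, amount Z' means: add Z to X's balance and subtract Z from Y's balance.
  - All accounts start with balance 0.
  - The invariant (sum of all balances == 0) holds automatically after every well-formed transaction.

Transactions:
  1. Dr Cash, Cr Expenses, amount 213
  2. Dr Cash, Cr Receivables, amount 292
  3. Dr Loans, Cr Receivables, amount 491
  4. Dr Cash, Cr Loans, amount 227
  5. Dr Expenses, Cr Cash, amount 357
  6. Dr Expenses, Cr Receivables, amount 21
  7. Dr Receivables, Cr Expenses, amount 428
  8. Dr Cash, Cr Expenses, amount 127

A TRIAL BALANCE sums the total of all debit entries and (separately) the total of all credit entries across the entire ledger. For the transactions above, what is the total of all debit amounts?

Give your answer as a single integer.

Txn 1: debit+=213
Txn 2: debit+=292
Txn 3: debit+=491
Txn 4: debit+=227
Txn 5: debit+=357
Txn 6: debit+=21
Txn 7: debit+=428
Txn 8: debit+=127
Total debits = 2156

Answer: 2156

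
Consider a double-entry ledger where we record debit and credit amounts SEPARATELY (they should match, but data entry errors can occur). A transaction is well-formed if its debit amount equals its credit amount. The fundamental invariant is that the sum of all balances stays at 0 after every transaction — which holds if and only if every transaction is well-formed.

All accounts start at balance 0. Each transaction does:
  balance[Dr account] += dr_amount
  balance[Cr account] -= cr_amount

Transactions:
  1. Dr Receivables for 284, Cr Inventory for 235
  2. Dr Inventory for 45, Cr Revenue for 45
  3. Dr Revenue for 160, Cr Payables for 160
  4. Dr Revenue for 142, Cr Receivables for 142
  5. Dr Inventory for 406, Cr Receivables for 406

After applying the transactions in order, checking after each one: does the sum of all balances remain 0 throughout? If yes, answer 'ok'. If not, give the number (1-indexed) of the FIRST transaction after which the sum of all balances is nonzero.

After txn 1: dr=284 cr=235 sum_balances=49
After txn 2: dr=45 cr=45 sum_balances=49
After txn 3: dr=160 cr=160 sum_balances=49
After txn 4: dr=142 cr=142 sum_balances=49
After txn 5: dr=406 cr=406 sum_balances=49

Answer: 1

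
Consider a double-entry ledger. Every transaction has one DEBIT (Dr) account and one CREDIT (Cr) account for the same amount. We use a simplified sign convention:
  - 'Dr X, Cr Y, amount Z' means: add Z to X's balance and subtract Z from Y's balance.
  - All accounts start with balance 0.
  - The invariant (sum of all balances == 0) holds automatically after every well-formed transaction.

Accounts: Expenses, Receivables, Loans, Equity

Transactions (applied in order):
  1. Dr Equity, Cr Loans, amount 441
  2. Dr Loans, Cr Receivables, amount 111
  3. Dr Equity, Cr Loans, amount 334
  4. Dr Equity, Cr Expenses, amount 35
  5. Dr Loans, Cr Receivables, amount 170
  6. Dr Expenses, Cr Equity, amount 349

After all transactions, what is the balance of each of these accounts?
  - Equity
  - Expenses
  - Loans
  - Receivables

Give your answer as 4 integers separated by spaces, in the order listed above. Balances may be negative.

After txn 1 (Dr Equity, Cr Loans, amount 441): Equity=441 Loans=-441
After txn 2 (Dr Loans, Cr Receivables, amount 111): Equity=441 Loans=-330 Receivables=-111
After txn 3 (Dr Equity, Cr Loans, amount 334): Equity=775 Loans=-664 Receivables=-111
After txn 4 (Dr Equity, Cr Expenses, amount 35): Equity=810 Expenses=-35 Loans=-664 Receivables=-111
After txn 5 (Dr Loans, Cr Receivables, amount 170): Equity=810 Expenses=-35 Loans=-494 Receivables=-281
After txn 6 (Dr Expenses, Cr Equity, amount 349): Equity=461 Expenses=314 Loans=-494 Receivables=-281

Answer: 461 314 -494 -281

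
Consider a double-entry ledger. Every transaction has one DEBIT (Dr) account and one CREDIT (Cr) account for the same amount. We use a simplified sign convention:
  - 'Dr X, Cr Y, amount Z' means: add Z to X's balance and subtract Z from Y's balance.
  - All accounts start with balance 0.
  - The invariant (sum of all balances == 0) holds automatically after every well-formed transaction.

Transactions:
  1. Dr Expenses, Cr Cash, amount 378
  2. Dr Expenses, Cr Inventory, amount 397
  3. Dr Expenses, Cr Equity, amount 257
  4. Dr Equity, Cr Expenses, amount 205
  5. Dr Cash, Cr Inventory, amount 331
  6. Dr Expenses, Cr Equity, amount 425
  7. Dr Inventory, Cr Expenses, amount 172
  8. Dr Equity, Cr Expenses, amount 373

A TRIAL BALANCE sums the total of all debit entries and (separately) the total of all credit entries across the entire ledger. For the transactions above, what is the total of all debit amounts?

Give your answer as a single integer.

Answer: 2538

Derivation:
Txn 1: debit+=378
Txn 2: debit+=397
Txn 3: debit+=257
Txn 4: debit+=205
Txn 5: debit+=331
Txn 6: debit+=425
Txn 7: debit+=172
Txn 8: debit+=373
Total debits = 2538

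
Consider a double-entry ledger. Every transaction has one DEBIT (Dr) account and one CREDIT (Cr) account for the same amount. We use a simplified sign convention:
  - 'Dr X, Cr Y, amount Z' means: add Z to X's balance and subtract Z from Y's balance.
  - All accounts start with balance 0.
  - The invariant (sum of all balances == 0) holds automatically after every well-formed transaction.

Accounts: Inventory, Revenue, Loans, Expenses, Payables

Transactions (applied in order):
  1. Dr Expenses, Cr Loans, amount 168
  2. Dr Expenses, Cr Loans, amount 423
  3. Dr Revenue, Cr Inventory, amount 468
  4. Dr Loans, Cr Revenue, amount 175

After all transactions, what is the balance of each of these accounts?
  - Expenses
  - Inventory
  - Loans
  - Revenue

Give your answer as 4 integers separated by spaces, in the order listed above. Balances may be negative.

After txn 1 (Dr Expenses, Cr Loans, amount 168): Expenses=168 Loans=-168
After txn 2 (Dr Expenses, Cr Loans, amount 423): Expenses=591 Loans=-591
After txn 3 (Dr Revenue, Cr Inventory, amount 468): Expenses=591 Inventory=-468 Loans=-591 Revenue=468
After txn 4 (Dr Loans, Cr Revenue, amount 175): Expenses=591 Inventory=-468 Loans=-416 Revenue=293

Answer: 591 -468 -416 293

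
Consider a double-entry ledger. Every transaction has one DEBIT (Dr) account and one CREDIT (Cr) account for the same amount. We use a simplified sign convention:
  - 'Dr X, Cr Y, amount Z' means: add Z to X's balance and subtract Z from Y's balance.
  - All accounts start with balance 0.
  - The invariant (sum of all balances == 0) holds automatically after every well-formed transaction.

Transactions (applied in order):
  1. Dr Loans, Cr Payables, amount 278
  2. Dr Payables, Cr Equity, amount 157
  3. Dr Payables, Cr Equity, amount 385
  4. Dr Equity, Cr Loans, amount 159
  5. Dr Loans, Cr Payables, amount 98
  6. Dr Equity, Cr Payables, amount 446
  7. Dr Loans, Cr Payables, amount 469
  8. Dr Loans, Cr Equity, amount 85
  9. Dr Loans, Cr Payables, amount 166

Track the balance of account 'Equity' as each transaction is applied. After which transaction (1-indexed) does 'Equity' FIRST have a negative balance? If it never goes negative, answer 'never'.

After txn 1: Equity=0
After txn 2: Equity=-157

Answer: 2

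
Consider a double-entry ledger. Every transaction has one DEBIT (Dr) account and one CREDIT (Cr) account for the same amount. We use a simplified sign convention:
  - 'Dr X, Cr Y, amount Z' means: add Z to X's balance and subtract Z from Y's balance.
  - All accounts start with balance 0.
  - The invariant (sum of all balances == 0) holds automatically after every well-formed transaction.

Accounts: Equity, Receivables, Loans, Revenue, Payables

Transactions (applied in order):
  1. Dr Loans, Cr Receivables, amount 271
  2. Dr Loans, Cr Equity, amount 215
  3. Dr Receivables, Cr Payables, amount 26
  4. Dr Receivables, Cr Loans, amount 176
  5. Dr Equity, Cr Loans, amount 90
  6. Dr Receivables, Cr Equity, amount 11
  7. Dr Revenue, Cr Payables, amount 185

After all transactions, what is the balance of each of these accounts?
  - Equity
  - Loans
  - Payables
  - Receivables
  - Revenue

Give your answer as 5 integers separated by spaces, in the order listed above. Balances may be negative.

After txn 1 (Dr Loans, Cr Receivables, amount 271): Loans=271 Receivables=-271
After txn 2 (Dr Loans, Cr Equity, amount 215): Equity=-215 Loans=486 Receivables=-271
After txn 3 (Dr Receivables, Cr Payables, amount 26): Equity=-215 Loans=486 Payables=-26 Receivables=-245
After txn 4 (Dr Receivables, Cr Loans, amount 176): Equity=-215 Loans=310 Payables=-26 Receivables=-69
After txn 5 (Dr Equity, Cr Loans, amount 90): Equity=-125 Loans=220 Payables=-26 Receivables=-69
After txn 6 (Dr Receivables, Cr Equity, amount 11): Equity=-136 Loans=220 Payables=-26 Receivables=-58
After txn 7 (Dr Revenue, Cr Payables, amount 185): Equity=-136 Loans=220 Payables=-211 Receivables=-58 Revenue=185

Answer: -136 220 -211 -58 185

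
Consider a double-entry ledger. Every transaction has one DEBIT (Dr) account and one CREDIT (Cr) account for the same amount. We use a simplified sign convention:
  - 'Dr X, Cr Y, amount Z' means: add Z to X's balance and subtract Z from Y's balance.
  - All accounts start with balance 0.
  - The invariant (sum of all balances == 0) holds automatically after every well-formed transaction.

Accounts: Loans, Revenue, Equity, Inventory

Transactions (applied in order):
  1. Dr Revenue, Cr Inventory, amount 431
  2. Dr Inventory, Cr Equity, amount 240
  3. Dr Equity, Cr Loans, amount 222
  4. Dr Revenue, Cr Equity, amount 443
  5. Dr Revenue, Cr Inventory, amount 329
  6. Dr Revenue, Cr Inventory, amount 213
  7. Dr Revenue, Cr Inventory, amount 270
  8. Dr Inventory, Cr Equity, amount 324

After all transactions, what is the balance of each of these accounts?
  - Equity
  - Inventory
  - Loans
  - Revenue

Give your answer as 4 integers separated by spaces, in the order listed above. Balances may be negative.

After txn 1 (Dr Revenue, Cr Inventory, amount 431): Inventory=-431 Revenue=431
After txn 2 (Dr Inventory, Cr Equity, amount 240): Equity=-240 Inventory=-191 Revenue=431
After txn 3 (Dr Equity, Cr Loans, amount 222): Equity=-18 Inventory=-191 Loans=-222 Revenue=431
After txn 4 (Dr Revenue, Cr Equity, amount 443): Equity=-461 Inventory=-191 Loans=-222 Revenue=874
After txn 5 (Dr Revenue, Cr Inventory, amount 329): Equity=-461 Inventory=-520 Loans=-222 Revenue=1203
After txn 6 (Dr Revenue, Cr Inventory, amount 213): Equity=-461 Inventory=-733 Loans=-222 Revenue=1416
After txn 7 (Dr Revenue, Cr Inventory, amount 270): Equity=-461 Inventory=-1003 Loans=-222 Revenue=1686
After txn 8 (Dr Inventory, Cr Equity, amount 324): Equity=-785 Inventory=-679 Loans=-222 Revenue=1686

Answer: -785 -679 -222 1686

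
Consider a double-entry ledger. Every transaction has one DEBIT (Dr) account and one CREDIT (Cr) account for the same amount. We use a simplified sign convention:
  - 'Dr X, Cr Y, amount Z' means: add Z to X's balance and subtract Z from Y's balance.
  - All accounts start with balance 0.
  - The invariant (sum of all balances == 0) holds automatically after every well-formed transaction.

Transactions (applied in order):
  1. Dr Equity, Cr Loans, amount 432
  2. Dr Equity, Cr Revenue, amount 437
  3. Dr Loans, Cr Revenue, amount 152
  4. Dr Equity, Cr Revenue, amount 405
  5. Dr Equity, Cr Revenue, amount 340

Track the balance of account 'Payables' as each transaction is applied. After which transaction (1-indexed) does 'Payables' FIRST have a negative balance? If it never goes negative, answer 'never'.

After txn 1: Payables=0
After txn 2: Payables=0
After txn 3: Payables=0
After txn 4: Payables=0
After txn 5: Payables=0

Answer: never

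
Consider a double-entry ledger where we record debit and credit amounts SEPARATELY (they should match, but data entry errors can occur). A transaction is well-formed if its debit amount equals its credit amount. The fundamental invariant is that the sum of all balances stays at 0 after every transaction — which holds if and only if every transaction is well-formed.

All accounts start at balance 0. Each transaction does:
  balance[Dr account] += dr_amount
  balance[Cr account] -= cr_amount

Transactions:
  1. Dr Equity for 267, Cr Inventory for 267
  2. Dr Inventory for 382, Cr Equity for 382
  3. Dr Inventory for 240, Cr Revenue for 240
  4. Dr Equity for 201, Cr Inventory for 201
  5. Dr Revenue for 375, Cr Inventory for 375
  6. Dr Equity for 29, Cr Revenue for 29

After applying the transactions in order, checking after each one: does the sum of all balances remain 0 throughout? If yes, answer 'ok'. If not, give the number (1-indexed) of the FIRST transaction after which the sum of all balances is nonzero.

Answer: ok

Derivation:
After txn 1: dr=267 cr=267 sum_balances=0
After txn 2: dr=382 cr=382 sum_balances=0
After txn 3: dr=240 cr=240 sum_balances=0
After txn 4: dr=201 cr=201 sum_balances=0
After txn 5: dr=375 cr=375 sum_balances=0
After txn 6: dr=29 cr=29 sum_balances=0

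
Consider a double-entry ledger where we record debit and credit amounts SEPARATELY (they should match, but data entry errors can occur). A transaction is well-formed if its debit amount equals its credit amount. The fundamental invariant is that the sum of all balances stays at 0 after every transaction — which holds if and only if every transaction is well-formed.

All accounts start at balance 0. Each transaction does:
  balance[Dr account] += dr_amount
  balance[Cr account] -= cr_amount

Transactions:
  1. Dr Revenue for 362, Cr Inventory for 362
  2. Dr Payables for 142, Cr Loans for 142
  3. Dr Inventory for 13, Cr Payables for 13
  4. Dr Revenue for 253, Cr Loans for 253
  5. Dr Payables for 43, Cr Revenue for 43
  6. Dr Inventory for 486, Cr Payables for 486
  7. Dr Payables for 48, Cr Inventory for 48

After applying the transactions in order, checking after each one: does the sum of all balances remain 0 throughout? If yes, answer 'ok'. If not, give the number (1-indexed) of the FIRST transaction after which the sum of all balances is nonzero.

After txn 1: dr=362 cr=362 sum_balances=0
After txn 2: dr=142 cr=142 sum_balances=0
After txn 3: dr=13 cr=13 sum_balances=0
After txn 4: dr=253 cr=253 sum_balances=0
After txn 5: dr=43 cr=43 sum_balances=0
After txn 6: dr=486 cr=486 sum_balances=0
After txn 7: dr=48 cr=48 sum_balances=0

Answer: ok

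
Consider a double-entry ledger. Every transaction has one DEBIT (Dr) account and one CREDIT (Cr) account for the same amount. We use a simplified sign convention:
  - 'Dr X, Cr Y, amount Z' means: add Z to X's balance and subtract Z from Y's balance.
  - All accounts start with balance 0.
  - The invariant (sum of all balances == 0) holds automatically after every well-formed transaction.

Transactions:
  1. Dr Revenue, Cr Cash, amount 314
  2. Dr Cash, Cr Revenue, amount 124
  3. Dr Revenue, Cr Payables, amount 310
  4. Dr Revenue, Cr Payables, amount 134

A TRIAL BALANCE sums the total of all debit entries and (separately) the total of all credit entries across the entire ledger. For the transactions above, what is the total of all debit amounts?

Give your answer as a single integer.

Txn 1: debit+=314
Txn 2: debit+=124
Txn 3: debit+=310
Txn 4: debit+=134
Total debits = 882

Answer: 882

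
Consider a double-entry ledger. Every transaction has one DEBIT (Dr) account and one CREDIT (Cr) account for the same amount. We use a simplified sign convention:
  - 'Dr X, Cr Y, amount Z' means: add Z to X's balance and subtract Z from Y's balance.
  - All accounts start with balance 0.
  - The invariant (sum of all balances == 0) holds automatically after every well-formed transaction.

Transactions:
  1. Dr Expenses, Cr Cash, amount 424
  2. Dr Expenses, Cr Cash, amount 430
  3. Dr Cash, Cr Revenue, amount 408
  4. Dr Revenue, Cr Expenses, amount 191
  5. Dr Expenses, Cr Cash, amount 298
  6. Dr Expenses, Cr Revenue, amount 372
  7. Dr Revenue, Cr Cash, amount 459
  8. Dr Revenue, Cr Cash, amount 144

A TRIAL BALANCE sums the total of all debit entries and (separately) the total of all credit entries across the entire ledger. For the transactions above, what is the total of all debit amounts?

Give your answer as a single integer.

Txn 1: debit+=424
Txn 2: debit+=430
Txn 3: debit+=408
Txn 4: debit+=191
Txn 5: debit+=298
Txn 6: debit+=372
Txn 7: debit+=459
Txn 8: debit+=144
Total debits = 2726

Answer: 2726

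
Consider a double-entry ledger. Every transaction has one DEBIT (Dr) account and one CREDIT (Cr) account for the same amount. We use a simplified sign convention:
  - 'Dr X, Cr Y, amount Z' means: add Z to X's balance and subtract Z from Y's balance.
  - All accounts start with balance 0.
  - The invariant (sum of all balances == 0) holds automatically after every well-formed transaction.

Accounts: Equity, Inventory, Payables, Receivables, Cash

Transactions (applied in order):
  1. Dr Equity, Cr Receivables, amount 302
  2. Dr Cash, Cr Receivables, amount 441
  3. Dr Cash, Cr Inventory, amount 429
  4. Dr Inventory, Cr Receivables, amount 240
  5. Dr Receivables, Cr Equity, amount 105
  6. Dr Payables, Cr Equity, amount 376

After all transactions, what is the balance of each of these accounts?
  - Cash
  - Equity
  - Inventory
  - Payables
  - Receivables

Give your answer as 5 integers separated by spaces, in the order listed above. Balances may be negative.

After txn 1 (Dr Equity, Cr Receivables, amount 302): Equity=302 Receivables=-302
After txn 2 (Dr Cash, Cr Receivables, amount 441): Cash=441 Equity=302 Receivables=-743
After txn 3 (Dr Cash, Cr Inventory, amount 429): Cash=870 Equity=302 Inventory=-429 Receivables=-743
After txn 4 (Dr Inventory, Cr Receivables, amount 240): Cash=870 Equity=302 Inventory=-189 Receivables=-983
After txn 5 (Dr Receivables, Cr Equity, amount 105): Cash=870 Equity=197 Inventory=-189 Receivables=-878
After txn 6 (Dr Payables, Cr Equity, amount 376): Cash=870 Equity=-179 Inventory=-189 Payables=376 Receivables=-878

Answer: 870 -179 -189 376 -878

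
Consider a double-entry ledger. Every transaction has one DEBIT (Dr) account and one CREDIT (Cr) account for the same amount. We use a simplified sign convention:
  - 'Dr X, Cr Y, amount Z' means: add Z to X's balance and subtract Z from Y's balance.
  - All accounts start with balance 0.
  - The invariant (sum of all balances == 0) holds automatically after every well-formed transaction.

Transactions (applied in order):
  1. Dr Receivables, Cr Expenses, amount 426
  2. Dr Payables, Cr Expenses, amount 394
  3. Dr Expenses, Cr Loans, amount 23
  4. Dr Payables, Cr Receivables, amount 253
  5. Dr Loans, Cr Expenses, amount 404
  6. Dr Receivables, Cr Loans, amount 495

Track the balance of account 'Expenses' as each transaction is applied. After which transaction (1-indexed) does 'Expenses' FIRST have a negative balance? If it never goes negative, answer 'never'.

After txn 1: Expenses=-426

Answer: 1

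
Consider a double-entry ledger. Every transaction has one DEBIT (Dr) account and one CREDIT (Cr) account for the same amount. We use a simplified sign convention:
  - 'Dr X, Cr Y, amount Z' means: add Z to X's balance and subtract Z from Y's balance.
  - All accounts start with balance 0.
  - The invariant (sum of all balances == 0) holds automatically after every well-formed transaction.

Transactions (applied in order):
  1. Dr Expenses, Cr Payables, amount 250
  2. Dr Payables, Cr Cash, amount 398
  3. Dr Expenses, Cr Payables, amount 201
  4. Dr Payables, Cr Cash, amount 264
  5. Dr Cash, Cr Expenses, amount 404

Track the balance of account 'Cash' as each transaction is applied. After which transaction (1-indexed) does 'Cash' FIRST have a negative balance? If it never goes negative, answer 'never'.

Answer: 2

Derivation:
After txn 1: Cash=0
After txn 2: Cash=-398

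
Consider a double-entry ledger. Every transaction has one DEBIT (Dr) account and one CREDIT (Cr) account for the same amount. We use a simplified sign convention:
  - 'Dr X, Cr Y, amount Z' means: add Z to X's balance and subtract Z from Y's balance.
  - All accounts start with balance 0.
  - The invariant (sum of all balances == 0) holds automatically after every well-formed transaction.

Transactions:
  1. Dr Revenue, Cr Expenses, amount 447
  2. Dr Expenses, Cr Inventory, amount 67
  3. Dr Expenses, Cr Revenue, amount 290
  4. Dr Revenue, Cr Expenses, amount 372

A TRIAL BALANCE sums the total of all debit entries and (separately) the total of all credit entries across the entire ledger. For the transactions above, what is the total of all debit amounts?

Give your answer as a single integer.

Answer: 1176

Derivation:
Txn 1: debit+=447
Txn 2: debit+=67
Txn 3: debit+=290
Txn 4: debit+=372
Total debits = 1176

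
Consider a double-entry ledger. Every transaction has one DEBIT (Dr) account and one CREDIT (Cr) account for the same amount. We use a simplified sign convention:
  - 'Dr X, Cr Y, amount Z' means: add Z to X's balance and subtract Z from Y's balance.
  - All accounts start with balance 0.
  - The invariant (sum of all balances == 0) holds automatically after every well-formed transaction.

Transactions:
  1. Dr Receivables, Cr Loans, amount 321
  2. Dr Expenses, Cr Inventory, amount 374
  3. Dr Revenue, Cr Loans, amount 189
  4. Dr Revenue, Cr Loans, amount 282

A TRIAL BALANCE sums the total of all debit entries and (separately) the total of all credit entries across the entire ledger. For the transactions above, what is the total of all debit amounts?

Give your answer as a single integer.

Answer: 1166

Derivation:
Txn 1: debit+=321
Txn 2: debit+=374
Txn 3: debit+=189
Txn 4: debit+=282
Total debits = 1166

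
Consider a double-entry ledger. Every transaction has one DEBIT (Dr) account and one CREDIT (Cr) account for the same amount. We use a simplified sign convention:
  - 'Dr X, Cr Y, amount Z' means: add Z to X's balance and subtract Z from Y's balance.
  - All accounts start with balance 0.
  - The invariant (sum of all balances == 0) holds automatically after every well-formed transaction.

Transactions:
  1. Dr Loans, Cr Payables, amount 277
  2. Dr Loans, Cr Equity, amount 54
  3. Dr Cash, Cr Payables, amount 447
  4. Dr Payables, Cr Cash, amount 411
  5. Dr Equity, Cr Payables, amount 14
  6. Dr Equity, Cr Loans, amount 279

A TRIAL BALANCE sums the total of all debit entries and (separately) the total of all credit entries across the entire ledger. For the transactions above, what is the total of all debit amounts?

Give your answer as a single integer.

Answer: 1482

Derivation:
Txn 1: debit+=277
Txn 2: debit+=54
Txn 3: debit+=447
Txn 4: debit+=411
Txn 5: debit+=14
Txn 6: debit+=279
Total debits = 1482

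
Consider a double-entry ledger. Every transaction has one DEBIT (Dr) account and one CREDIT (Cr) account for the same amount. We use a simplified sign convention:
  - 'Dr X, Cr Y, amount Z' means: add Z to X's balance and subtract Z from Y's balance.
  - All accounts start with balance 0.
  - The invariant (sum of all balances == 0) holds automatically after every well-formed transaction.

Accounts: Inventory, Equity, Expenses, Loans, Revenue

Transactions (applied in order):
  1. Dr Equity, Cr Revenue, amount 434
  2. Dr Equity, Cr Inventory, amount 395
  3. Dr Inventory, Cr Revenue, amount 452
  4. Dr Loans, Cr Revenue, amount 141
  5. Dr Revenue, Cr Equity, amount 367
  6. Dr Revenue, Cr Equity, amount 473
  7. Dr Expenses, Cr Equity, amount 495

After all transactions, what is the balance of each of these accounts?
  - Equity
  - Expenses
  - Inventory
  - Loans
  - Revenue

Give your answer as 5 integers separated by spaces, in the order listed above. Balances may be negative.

Answer: -506 495 57 141 -187

Derivation:
After txn 1 (Dr Equity, Cr Revenue, amount 434): Equity=434 Revenue=-434
After txn 2 (Dr Equity, Cr Inventory, amount 395): Equity=829 Inventory=-395 Revenue=-434
After txn 3 (Dr Inventory, Cr Revenue, amount 452): Equity=829 Inventory=57 Revenue=-886
After txn 4 (Dr Loans, Cr Revenue, amount 141): Equity=829 Inventory=57 Loans=141 Revenue=-1027
After txn 5 (Dr Revenue, Cr Equity, amount 367): Equity=462 Inventory=57 Loans=141 Revenue=-660
After txn 6 (Dr Revenue, Cr Equity, amount 473): Equity=-11 Inventory=57 Loans=141 Revenue=-187
After txn 7 (Dr Expenses, Cr Equity, amount 495): Equity=-506 Expenses=495 Inventory=57 Loans=141 Revenue=-187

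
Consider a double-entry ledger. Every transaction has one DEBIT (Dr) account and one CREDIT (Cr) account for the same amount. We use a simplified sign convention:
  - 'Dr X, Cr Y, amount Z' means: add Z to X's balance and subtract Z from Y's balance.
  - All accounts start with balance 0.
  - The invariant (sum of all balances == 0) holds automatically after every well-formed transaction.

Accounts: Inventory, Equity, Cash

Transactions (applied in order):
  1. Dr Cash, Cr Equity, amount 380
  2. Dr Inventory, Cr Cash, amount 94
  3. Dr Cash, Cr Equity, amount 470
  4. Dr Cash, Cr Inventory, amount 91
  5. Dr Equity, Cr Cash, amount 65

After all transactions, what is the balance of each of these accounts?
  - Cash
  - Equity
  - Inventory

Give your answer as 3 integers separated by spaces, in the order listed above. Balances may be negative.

Answer: 782 -785 3

Derivation:
After txn 1 (Dr Cash, Cr Equity, amount 380): Cash=380 Equity=-380
After txn 2 (Dr Inventory, Cr Cash, amount 94): Cash=286 Equity=-380 Inventory=94
After txn 3 (Dr Cash, Cr Equity, amount 470): Cash=756 Equity=-850 Inventory=94
After txn 4 (Dr Cash, Cr Inventory, amount 91): Cash=847 Equity=-850 Inventory=3
After txn 5 (Dr Equity, Cr Cash, amount 65): Cash=782 Equity=-785 Inventory=3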